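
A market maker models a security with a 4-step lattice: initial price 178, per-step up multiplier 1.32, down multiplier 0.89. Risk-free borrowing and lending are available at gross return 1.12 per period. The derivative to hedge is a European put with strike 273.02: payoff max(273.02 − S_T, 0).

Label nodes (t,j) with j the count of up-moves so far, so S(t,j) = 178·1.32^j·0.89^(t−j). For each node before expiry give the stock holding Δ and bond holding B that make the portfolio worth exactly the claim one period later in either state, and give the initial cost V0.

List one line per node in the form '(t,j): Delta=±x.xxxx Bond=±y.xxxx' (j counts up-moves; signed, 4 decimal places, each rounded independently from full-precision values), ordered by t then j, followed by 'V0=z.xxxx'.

(0,0): Delta=-0.4104 Bond=98.9928
(1,0): Delta=-0.6942 Bond=155.8310
(1,1): Delta=-0.2440 Bond=71.7771
(2,0): Delta=-1.0000 Bond=217.6499
(2,1): Delta=-0.5149 Bond=137.0359
(2,2): Delta=-0.0852 Bond=31.1334
(3,0): Delta=-1.0000 Bond=243.7679
(3,1): Delta=-1.0000 Bond=243.7679
(3,2): Delta=-0.2304 Bond=74.9692
(3,3): Delta=0.0000 Bond=0.0000
V0=25.9451

Under the risk-neutral measure, an up-move has probability p* = (R−d)/(u−d) = 0.5349 and values discount at R = 1.12.
Payoff layer (t=4): V(4,0)=161.3388, V(4,1)=107.3805, V(4,2)=27.3524, V(4,3)=0.0000, V(4,4)=0.0000
  t=3,j=0: stock 125.4845 → up 165.6395 (V=107.3805), down 111.6812 (V=161.3388). Price 118.2834; hedge Δ=-1.0000, bond B=243.7679.
  t=3,j=1: stock 186.1118 → up 245.6676 (V=27.3524), down 165.6395 (V=107.3805). Price 57.6560; hedge Δ=-1.0000, bond B=243.7679.
  t=3,j=2: stock 276.0310 → up 364.3609 (V=0.0000), down 245.6676 (V=27.3524). Price 11.3590; hedge Δ=-0.2304, bond B=74.9692.
  t=3,j=3: stock 409.3943 → up 540.4005 (V=0.0000), down 364.3609 (V=0.0000). Price 0.0000; hedge Δ=0.0000, bond B=0.0000.
  t=2,j=0: stock 140.9938 → up 186.1118 (V=57.6560), down 125.4845 (V=118.2834). Price 76.6561; hedge Δ=-1.0000, bond B=217.6499.
  t=2,j=1: stock 209.1144 → up 276.0310 (V=11.3590), down 186.1118 (V=57.6560). Price 29.3683; hedge Δ=-0.5149, bond B=137.0359.
  t=2,j=2: stock 310.1472 → up 409.3943 (V=0.0000), down 276.0310 (V=11.3590). Price 4.7172; hedge Δ=-0.0852, bond B=31.1334.
  t=1,j=0: stock 158.4200 → up 209.1144 (V=29.3683), down 140.9938 (V=76.6561). Price 45.8595; hedge Δ=-0.6942, bond B=155.8310.
  t=1,j=1: stock 234.9600 → up 310.1472 (V=4.7172), down 209.1144 (V=29.3683). Price 14.4489; hedge Δ=-0.2440, bond B=71.7771.
  t=0,j=0: stock 178.0000 → up 234.9600 (V=14.4489), down 158.4200 (V=45.8595). Price 25.9451; hedge Δ=-0.4104, bond B=98.9928.
Root portfolio cost Δ·178+B reproduces V0=25.9451.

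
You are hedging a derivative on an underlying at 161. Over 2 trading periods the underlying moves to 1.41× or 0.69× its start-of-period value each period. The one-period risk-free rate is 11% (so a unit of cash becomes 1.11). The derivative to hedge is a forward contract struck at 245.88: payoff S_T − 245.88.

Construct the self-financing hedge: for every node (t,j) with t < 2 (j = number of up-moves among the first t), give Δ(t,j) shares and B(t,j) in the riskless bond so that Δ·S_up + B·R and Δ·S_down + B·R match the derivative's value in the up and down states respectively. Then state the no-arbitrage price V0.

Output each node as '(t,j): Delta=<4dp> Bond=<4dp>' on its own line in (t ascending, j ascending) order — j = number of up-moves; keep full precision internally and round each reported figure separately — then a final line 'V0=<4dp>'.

(0,0): Delta=1.0000 Bond=-199.5617
(1,0): Delta=1.0000 Bond=-221.5135
(1,1): Delta=1.0000 Bond=-221.5135
V0=-38.5617

Since d<R<u, set p* = (R−d)/(u−d) = 0.5833; price each node as the discounted p*-expectation of its children.
Payoff layer (t=2): V(2,0)=-169.2279, V(2,1)=-89.2431, V(2,2)=74.2041
  t=1,j=0: stock 111.0900 → up 156.6369 (V=-89.2431), down 76.6521 (V=-169.2279). Price -110.4235; hedge Δ=1.0000, bond B=-221.5135.
  t=1,j=1: stock 227.0100 → up 320.0841 (V=74.2041), down 156.6369 (V=-89.2431). Price 5.4965; hedge Δ=1.0000, bond B=-221.5135.
  t=0,j=0: stock 161.0000 → up 227.0100 (V=5.4965), down 111.0900 (V=-110.4235). Price -38.5617; hedge Δ=1.0000, bond B=-199.5617.
Each (Δ,B) replicates both successor values, so the strategy is self-financing and V0 is arbitrage-free.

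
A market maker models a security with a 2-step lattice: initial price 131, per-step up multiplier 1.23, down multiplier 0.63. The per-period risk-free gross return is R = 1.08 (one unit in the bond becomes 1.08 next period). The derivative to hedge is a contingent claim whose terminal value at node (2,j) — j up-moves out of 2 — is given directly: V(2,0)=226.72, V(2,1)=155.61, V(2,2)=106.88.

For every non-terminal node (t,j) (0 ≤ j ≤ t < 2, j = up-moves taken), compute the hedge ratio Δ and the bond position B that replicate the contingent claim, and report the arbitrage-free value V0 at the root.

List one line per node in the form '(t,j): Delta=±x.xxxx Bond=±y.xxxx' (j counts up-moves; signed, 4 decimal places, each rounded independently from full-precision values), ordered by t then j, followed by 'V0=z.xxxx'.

(0,0): Delta=-0.6400 Bond=197.5555
(1,0): Delta=-1.4360 Bond=279.0606
(1,1): Delta=-0.5040 Bond=191.4597
V0=113.7206

Since d<R<u, set p* = (R−d)/(u−d) = 0.7500; price each node as the discounted p*-expectation of its children.
Terminal values V(2,·): V(2,0)=226.7200, V(2,1)=155.6100, V(2,2)=106.8800
(1,0): S=82.5300. Δ = (V_up−V_dn)/(S_up−S_dn) = (155.6100−226.7200)/(101.5119−51.9939) = -1.4360. V = [p*·155.6100 + (1−p*)·226.7200]/1.08 = 160.5440. B = V − Δ·S = 279.0606.
(1,1): S=161.1300. Δ = (V_up−V_dn)/(S_up−S_dn) = (106.8800−155.6100)/(198.1899−101.5119) = -0.5040. V = [p*·106.8800 + (1−p*)·155.6100]/1.08 = 110.2431. B = V − Δ·S = 191.4597.
(0,0): S=131.0000. Δ = (V_up−V_dn)/(S_up−S_dn) = (110.2431−160.5440)/(161.1300−82.5300) = -0.6400. V = [p*·110.2431 + (1−p*)·160.5440]/1.08 = 113.7206. B = V − Δ·S = 197.5555.
The time-0 hedge costs 113.7206, which is the no-arbitrage price.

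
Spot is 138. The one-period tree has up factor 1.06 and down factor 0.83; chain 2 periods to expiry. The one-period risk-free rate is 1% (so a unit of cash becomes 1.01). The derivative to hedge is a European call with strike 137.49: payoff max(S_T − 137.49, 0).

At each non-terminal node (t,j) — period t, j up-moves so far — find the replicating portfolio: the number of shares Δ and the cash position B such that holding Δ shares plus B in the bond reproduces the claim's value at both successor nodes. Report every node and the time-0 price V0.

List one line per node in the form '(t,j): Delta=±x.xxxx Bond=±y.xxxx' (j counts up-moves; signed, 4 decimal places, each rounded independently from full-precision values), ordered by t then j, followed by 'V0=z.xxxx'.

No-arbitrage ⇒ martingale measure with p* = (R−d)/(u−d) = 0.7826.
Payoff layer (t=2): V(2,0)=0.0000, V(2,1)=0.0000, V(2,2)=17.5668
(1,0): S=114.5400. Δ = (V_up−V_dn)/(S_up−S_dn) = (0.0000−0.0000)/(121.4124−95.0682) = 0.0000. V = [p*·0.0000 + (1−p*)·0.0000]/1.01 = 0.0000. B = V − Δ·S = 0.0000.
(1,1): S=146.2800. Δ = (V_up−V_dn)/(S_up−S_dn) = (17.5668−0.0000)/(155.0568−121.4124) = 0.5221. V = [p*·17.5668 + (1−p*)·0.0000]/1.01 = 13.6118. B = V − Δ·S = -62.7656.
(0,0): S=138.0000. Δ = (V_up−V_dn)/(S_up−S_dn) = (13.6118−0.0000)/(146.2800−114.5400) = 0.4289. V = [p*·13.6118 + (1−p*)·0.0000]/1.01 = 10.5473. B = V − Δ·S = -48.6345.
Each (Δ,B) replicates both successor values, so the strategy is self-financing and V0 is arbitrage-free.

(0,0): Delta=0.4289 Bond=-48.6345
(1,0): Delta=0.0000 Bond=0.0000
(1,1): Delta=0.5221 Bond=-62.7656
V0=10.5473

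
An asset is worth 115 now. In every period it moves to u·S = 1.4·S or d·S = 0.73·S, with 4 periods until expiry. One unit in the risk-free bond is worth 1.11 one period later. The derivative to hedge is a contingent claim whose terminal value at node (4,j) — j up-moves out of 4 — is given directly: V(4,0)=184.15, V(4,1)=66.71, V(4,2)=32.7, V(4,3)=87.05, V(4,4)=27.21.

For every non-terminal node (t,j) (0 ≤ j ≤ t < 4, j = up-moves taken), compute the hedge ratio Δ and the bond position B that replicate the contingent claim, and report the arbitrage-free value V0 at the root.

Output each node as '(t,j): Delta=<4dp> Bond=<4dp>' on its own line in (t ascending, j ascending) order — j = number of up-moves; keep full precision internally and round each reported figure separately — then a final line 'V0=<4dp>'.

(0,0): Delta=-0.0814 Bond=49.4619
(1,0): Delta=-0.3062 Bond=73.7692
(1,1): Delta=0.0080 Bond=40.5047
(2,0): Delta=-1.5385 Bond=157.4087
(2,1): Delta=0.1842 Bond=24.2463
(2,2): Delta=-0.0621 Bond=60.7682
(3,0): Delta=-3.9181 Bond=281.1775
(3,1): Delta=-0.5916 Bond=93.4826
(3,2): Delta=0.4930 Bond=-23.8893
(3,3): Delta=-0.2830 Bond=137.1611
V0=40.0982

Since d<R<u, set p* = (R−d)/(u−d) = 0.5672; price each node as the discounted p*-expectation of its children.
At expiry t=4: V(4,0)=184.1500, V(4,1)=66.7100, V(4,2)=32.7000, V(4,3)=87.0500, V(4,4)=27.2100
(3,0): S=44.7370. Δ = (V_up−V_dn)/(S_up−S_dn) = (66.7100−184.1500)/(62.6317−32.6580) = -3.9181. V = [p*·66.7100 + (1−p*)·184.1500]/1.11 = 105.8939. B = V − Δ·S = 281.1775.
(3,1): S=85.7969. Δ = (V_up−V_dn)/(S_up−S_dn) = (32.7000−66.7100)/(120.1157−62.6317) = -0.5916. V = [p*·32.7000 + (1−p*)·66.7100]/1.11 = 42.7214. B = V − Δ·S = 93.4826.
(3,2): S=164.5420. Δ = (V_up−V_dn)/(S_up−S_dn) = (87.0500−32.7000)/(230.3588−120.1157) = 0.4930. V = [p*·87.0500 + (1−p*)·32.7000]/1.11 = 57.2301. B = V − Δ·S = -23.8893.
(3,3): S=315.5600. Δ = (V_up−V_dn)/(S_up−S_dn) = (27.2100−87.0500)/(441.7840−230.3588) = -0.2830. V = [p*·27.2100 + (1−p*)·87.0500]/1.11 = 47.8477. B = V − Δ·S = 137.1611.
(2,0): S=61.2835. Δ = (V_up−V_dn)/(S_up−S_dn) = (42.7214−105.8939)/(85.7969−44.7370) = -1.5385. V = [p*·42.7214 + (1−p*)·105.8939]/1.11 = 63.1214. B = V − Δ·S = 157.4087.
(2,1): S=117.5300. Δ = (V_up−V_dn)/(S_up−S_dn) = (57.2301−42.7214)/(164.5420−85.7969) = 0.1842. V = [p*·57.2301 + (1−p*)·42.7214]/1.11 = 45.9011. B = V − Δ·S = 24.2463.
(2,2): S=225.4000. Δ = (V_up−V_dn)/(S_up−S_dn) = (47.8477−57.2301)/(315.5600−164.5420) = -0.0621. V = [p*·47.8477 + (1−p*)·57.2301]/1.11 = 46.7646. B = V − Δ·S = 60.7682.
(1,0): S=83.9500. Δ = (V_up−V_dn)/(S_up−S_dn) = (45.9011−63.1214)/(117.5300−61.2835) = -0.3062. V = [p*·45.9011 + (1−p*)·63.1214]/1.11 = 48.0672. B = V − Δ·S = 73.7692.
(1,1): S=161.0000. Δ = (V_up−V_dn)/(S_up−S_dn) = (46.7646−45.9011)/(225.4000−117.5300) = 0.0080. V = [p*·46.7646 + (1−p*)·45.9011]/1.11 = 41.7935. B = V − Δ·S = 40.5047.
(0,0): S=115.0000. Δ = (V_up−V_dn)/(S_up−S_dn) = (41.7935−48.0672)/(161.0000−83.9500) = -0.0814. V = [p*·41.7935 + (1−p*)·48.0672]/1.11 = 40.0982. B = V − Δ·S = 49.4619.
Self-financing check: at every node Δ·S+B equals the discounted successor values.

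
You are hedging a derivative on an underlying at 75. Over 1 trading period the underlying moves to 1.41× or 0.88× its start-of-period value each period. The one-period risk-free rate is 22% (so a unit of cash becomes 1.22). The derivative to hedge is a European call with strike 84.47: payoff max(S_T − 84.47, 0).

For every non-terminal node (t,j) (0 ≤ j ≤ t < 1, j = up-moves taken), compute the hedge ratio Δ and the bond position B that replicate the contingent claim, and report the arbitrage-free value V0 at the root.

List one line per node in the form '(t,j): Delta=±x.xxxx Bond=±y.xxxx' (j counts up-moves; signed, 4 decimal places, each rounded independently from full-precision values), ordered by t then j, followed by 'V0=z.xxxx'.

(0,0): Delta=0.5353 Bond=-28.9613
V0=11.1896

Since d<R<u, set p* = (R−d)/(u−d) = 0.6415; price each node as the discounted p*-expectation of its children.
At expiry t=1: V(1,0)=0.0000, V(1,1)=21.2800
Node (0,0) S=75.0000: V=(p*·21.2800+(1−p*)·0.0000)/1.22=11.1896; Δ=(21.2800−0.0000)/(105.7500−66.0000)=0.5353; B=V−Δ·S=-28.9613
Root portfolio cost Δ·75+B reproduces V0=11.1896.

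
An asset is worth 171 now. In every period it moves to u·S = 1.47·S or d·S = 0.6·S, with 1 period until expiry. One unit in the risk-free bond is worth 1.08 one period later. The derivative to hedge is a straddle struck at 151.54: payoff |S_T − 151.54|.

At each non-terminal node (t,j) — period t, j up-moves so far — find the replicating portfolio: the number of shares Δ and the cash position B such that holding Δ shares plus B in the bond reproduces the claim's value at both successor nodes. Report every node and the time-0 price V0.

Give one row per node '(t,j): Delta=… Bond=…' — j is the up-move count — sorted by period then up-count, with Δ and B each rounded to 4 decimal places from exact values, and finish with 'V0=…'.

(0,0): Delta=0.3421 Bond=12.8180
V0=71.3123

Under the risk-neutral measure, an up-move has probability p* = (R−d)/(u−d) = 0.5517 and values discount at R = 1.08.
Terminal values V(1,·): V(1,0)=48.9400, V(1,1)=99.8300
(0,0): S=171.0000. Δ = (V_up−V_dn)/(S_up−S_dn) = (99.8300−48.9400)/(251.3700−102.6000) = 0.3421. V = [p*·99.8300 + (1−p*)·48.9400]/1.08 = 71.3123. B = V − Δ·S = 12.8180.
Check: Δ(0,0)·S0 + B(0,0) = 71.3123 = V0.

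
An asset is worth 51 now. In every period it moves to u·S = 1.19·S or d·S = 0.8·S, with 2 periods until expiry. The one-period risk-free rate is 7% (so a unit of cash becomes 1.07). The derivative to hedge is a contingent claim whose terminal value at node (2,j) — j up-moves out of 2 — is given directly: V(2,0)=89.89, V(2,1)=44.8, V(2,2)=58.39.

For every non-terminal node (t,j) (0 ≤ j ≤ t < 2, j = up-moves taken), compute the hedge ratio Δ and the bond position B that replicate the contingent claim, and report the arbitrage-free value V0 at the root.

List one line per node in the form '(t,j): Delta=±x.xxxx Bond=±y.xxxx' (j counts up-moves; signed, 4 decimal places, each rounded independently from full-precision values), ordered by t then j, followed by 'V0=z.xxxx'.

Under the risk-neutral measure, an up-move has probability p* = (R−d)/(u−d) = 0.6923 and values discount at R = 1.07.
Terminal values V(2,·): V(2,0)=89.8900, V(2,1)=44.8000, V(2,2)=58.3900
  t=1,j=0: stock 40.8000 → up 48.5520 (V=44.8000), down 32.6400 (V=89.8900). Price 54.8354; hedge Δ=-2.8337, bond B=170.4508.
  t=1,j=1: stock 60.6900 → up 72.2211 (V=58.3900), down 48.5520 (V=44.8000). Price 50.6621; hedge Δ=0.5742, bond B=15.8160.
  t=0,j=0: stock 51.0000 → up 60.6900 (V=50.6621), down 40.8000 (V=54.8354). Price 48.5478; hedge Δ=-0.2098, bond B=59.2485.
The time-0 hedge costs 48.5478, which is the no-arbitrage price.

(0,0): Delta=-0.2098 Bond=59.2485
(1,0): Delta=-2.8337 Bond=170.4508
(1,1): Delta=0.5742 Bond=15.8160
V0=48.5478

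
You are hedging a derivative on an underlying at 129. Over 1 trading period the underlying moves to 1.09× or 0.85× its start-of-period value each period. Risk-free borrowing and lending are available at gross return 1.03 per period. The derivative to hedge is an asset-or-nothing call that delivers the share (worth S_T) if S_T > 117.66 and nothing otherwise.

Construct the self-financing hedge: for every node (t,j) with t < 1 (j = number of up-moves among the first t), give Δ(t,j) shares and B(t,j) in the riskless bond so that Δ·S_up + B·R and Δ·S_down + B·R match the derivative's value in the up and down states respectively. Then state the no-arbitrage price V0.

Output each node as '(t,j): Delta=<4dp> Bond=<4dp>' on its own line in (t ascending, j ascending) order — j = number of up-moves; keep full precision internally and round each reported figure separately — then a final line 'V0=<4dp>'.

Risk-neutral probability p* = (R−d)/(u−d) = (1.03−0.85)/(1.09−0.85) = 0.7500.
Terminal values V(1,·): V(1,0)=0.0000, V(1,1)=140.6100
  t=0,j=0: stock 129.0000 → up 140.6100 (V=140.6100), down 109.6500 (V=0.0000). Price 102.3859; hedge Δ=4.5417, bond B=-483.4891.
The time-0 hedge costs 102.3859, which is the no-arbitrage price.

(0,0): Delta=4.5417 Bond=-483.4891
V0=102.3859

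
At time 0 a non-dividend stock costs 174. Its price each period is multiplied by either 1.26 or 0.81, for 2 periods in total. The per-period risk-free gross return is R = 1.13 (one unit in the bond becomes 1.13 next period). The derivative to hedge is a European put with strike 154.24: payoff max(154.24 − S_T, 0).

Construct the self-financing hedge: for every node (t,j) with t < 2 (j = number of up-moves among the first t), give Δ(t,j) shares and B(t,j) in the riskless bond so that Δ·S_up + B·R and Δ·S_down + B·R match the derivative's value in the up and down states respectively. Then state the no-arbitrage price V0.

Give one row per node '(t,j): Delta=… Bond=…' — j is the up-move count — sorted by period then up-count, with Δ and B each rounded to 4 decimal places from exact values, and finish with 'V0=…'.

(0,0): Delta=-0.1309 Bond=25.3889
(1,0): Delta=-0.6319 Bond=99.3098
(1,1): Delta=0.0000 Bond=0.0000
V0=2.6195

Risk-neutral probability p* = (R−d)/(u−d) = (1.13−0.81)/(1.26−0.81) = 0.7111.
Payoff layer (t=2): V(2,0)=40.0786, V(2,1)=0.0000, V(2,2)=0.0000
Node (1,0) S=140.9400: V=(p*·0.0000+(1−p*)·40.0786)/1.13=10.2462; Δ=(0.0000−40.0786)/(177.5844−114.1614)=-0.6319; B=V−Δ·S=99.3098
Node (1,1) S=219.2400: V=(p*·0.0000+(1−p*)·0.0000)/1.13=0.0000; Δ=(0.0000−0.0000)/(276.2424−177.5844)=0.0000; B=V−Δ·S=0.0000
Node (0,0) S=174.0000: V=(p*·0.0000+(1−p*)·10.2462)/1.13=2.6195; Δ=(0.0000−10.2462)/(219.2400−140.9400)=-0.1309; B=V−Δ·S=25.3889
Root portfolio cost Δ·174+B reproduces V0=2.6195.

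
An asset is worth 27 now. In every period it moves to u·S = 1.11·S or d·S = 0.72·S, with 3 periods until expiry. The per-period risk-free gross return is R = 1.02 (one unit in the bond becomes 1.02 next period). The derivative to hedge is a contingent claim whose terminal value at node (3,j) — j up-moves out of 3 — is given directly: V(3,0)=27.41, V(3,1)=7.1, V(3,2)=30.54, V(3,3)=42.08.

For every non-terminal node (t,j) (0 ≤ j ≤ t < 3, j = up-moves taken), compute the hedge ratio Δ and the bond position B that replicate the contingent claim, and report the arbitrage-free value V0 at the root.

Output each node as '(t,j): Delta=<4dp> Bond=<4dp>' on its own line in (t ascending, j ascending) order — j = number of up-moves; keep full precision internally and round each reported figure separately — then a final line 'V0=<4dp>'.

Under the risk-neutral measure, an up-move has probability p* = (R−d)/(u−d) = 0.7692 and values discount at R = 1.02.
At expiry t=3: V(3,0)=27.4100, V(3,1)=7.1000, V(3,2)=30.5400, V(3,3)=42.0800
(2,0): S=13.9968. Δ = (V_up−V_dn)/(S_up−S_dn) = (7.1000−27.4100)/(15.5364−10.0777) = -3.7206. V = [p*·7.1000 + (1−p*)·27.4100]/1.02 = 11.5558. B = V − Δ·S = 63.6327.
(2,1): S=21.5784. Δ = (V_up−V_dn)/(S_up−S_dn) = (30.5400−7.1000)/(23.9520−15.5364) = 2.7853. V = [p*·30.5400 + (1−p*)·7.1000]/1.02 = 24.6380. B = V − Δ·S = -35.4646.
(2,2): S=33.2667. Δ = (V_up−V_dn)/(S_up−S_dn) = (42.0800−30.5400)/(36.9260−23.9520) = 0.8895. V = [p*·42.0800 + (1−p*)·30.5400]/1.02 = 38.6440. B = V − Δ·S = 9.0543.
(1,0): S=19.4400. Δ = (V_up−V_dn)/(S_up−S_dn) = (24.6380−11.5558)/(21.5784−13.9968) = 1.7255. V = [p*·24.6380 + (1−p*)·11.5558]/1.02 = 21.1951. B = V − Δ·S = -12.3490.
(1,1): S=29.9700. Δ = (V_up−V_dn)/(S_up−S_dn) = (38.6440−24.6380)/(33.2667−21.5784) = 1.1983. V = [p*·38.6440 + (1−p*)·24.6380]/1.02 = 34.7175. B = V − Δ·S = -1.1954.
(0,0): S=27.0000. Δ = (V_up−V_dn)/(S_up−S_dn) = (34.7175−21.1951)/(29.9700−19.4400) = 1.2842. V = [p*·34.7175 + (1−p*)·21.1951]/1.02 = 30.9774. B = V − Δ·S = -3.6954.
The time-0 hedge costs 30.9774, which is the no-arbitrage price.

(0,0): Delta=1.2842 Bond=-3.6954
(1,0): Delta=1.7255 Bond=-12.3490
(1,1): Delta=1.1983 Bond=-1.1954
(2,0): Delta=-3.7206 Bond=63.6327
(2,1): Delta=2.7853 Bond=-35.4646
(2,2): Delta=0.8895 Bond=9.0543
V0=30.9774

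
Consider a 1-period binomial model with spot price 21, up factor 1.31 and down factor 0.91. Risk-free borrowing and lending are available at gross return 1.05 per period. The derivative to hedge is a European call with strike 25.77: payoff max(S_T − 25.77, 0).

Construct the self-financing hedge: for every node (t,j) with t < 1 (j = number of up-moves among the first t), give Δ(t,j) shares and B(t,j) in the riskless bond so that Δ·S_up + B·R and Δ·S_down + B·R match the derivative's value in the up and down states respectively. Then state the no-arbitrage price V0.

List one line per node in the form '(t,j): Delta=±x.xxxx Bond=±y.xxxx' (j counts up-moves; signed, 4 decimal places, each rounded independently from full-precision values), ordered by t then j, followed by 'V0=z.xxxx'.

(0,0): Delta=0.2071 Bond=-3.7700
V0=0.5800

Risk-neutral probability p* = (R−d)/(u−d) = (1.05−0.91)/(1.31−0.91) = 0.3500.
Payoff layer (t=1): V(1,0)=0.0000, V(1,1)=1.7400
  t=0,j=0: stock 21.0000 → up 27.5100 (V=1.7400), down 19.1100 (V=0.0000). Price 0.5800; hedge Δ=0.2071, bond B=-3.7700.
Check: Δ(0,0)·S0 + B(0,0) = 0.5800 = V0.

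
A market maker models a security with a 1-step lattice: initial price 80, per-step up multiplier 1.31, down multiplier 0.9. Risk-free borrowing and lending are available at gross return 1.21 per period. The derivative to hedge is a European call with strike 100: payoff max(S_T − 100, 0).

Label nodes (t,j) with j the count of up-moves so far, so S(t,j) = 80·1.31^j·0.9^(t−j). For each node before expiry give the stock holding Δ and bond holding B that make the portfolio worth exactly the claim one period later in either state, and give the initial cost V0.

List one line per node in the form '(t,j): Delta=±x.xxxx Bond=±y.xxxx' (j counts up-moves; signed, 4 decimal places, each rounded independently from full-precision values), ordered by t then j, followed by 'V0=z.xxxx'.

(0,0): Delta=0.1463 Bond=-8.7079
V0=2.9994

No-arbitrage ⇒ martingale measure with p* = (R−d)/(u−d) = 0.7561.
Terminal values V(1,·): V(1,0)=0.0000, V(1,1)=4.8000
Node (0,0) S=80.0000: V=(p*·4.8000+(1−p*)·0.0000)/1.21=2.9994; Δ=(4.8000−0.0000)/(104.8000−72.0000)=0.1463; B=V−Δ·S=-8.7079
Self-financing check: at every node Δ·S+B equals the discounted successor values.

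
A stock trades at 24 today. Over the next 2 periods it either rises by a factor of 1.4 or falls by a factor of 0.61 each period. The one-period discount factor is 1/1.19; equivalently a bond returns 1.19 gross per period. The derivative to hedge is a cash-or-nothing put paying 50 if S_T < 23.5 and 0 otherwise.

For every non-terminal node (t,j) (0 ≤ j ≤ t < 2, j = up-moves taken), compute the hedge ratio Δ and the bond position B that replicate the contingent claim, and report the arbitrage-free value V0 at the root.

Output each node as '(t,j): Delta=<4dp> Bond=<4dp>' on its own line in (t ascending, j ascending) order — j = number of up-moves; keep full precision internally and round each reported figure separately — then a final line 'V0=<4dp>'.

No-arbitrage ⇒ martingale measure with p* = (R−d)/(u−d) = 0.7342.
At expiry t=2: V(2,0)=50.0000, V(2,1)=50.0000, V(2,2)=0.0000
(1,0): S=14.6400. Δ = (V_up−V_dn)/(S_up−S_dn) = (50.0000−50.0000)/(20.4960−8.9304) = 0.0000. V = [p*·50.0000 + (1−p*)·50.0000]/1.19 = 42.0168. B = V − Δ·S = 42.0168.
(1,1): S=33.6000. Δ = (V_up−V_dn)/(S_up−S_dn) = (0.0000−50.0000)/(47.0400−20.4960) = -1.8837. V = [p*·0.0000 + (1−p*)·50.0000]/1.19 = 11.1690. B = V − Δ·S = 74.4602.
(0,0): S=24.0000. Δ = (V_up−V_dn)/(S_up−S_dn) = (11.1690−42.0168)/(33.6000−14.6400) = -1.6270. V = [p*·11.1690 + (1−p*)·42.0168]/1.19 = 16.2765. B = V − Δ·S = 55.3244.
The time-0 hedge costs 16.2765, which is the no-arbitrage price.

(0,0): Delta=-1.6270 Bond=55.3244
(1,0): Delta=0.0000 Bond=42.0168
(1,1): Delta=-1.8837 Bond=74.4602
V0=16.2765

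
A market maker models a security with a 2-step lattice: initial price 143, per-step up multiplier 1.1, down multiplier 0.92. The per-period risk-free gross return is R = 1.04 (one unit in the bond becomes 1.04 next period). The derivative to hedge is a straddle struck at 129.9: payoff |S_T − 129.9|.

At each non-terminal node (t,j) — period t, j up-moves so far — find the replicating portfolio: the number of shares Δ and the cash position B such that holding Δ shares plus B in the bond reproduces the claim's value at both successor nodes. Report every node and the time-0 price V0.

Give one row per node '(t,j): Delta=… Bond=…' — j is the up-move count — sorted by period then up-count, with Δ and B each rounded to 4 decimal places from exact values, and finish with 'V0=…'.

(0,0): Delta=0.7792 Bond=-86.7087
(1,0): Delta=0.2513 Bond=-20.7235
(1,1): Delta=1.0000 Bond=-124.9038
V0=24.7215

The replicating-portfolio and risk-neutral prices coincide; use p* = (1.04−0.92)/(1.1−0.92) = 0.6667 for the latter.
Terminal payoffs: V(2,0)=8.8648, V(2,1)=14.8160, V(2,2)=43.1300
(1,0): S=131.5600. Δ = (V_up−V_dn)/(S_up−S_dn) = (14.8160−8.8648)/(144.7160−121.0352) = 0.2513. V = [p*·14.8160 + (1−p*)·8.8648]/1.04 = 12.3387. B = V − Δ·S = -20.7235.
(1,1): S=157.3000. Δ = (V_up−V_dn)/(S_up−S_dn) = (43.1300−14.8160)/(173.0300−144.7160) = 1.0000. V = [p*·43.1300 + (1−p*)·14.8160]/1.04 = 32.3962. B = V − Δ·S = -124.9038.
(0,0): S=143.0000. Δ = (V_up−V_dn)/(S_up−S_dn) = (32.3962−12.3387)/(157.3000−131.5600) = 0.7792. V = [p*·32.3962 + (1−p*)·12.3387]/1.04 = 24.7215. B = V − Δ·S = -86.7087.
Self-financing check: at every node Δ·S+B equals the discounted successor values.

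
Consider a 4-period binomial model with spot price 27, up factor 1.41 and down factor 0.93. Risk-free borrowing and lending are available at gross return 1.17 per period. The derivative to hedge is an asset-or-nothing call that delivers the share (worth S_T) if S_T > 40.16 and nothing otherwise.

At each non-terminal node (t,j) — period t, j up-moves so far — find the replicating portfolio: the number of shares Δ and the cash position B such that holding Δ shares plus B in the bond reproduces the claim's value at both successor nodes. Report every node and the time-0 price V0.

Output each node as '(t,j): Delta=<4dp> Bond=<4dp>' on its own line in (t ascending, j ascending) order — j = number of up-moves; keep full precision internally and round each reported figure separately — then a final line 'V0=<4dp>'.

No-arbitrage ⇒ martingale measure with p* = (R−d)/(u−d) = 0.5000.
Terminal payoffs: V(4,0)=0.0000, V(4,1)=0.0000, V(4,2)=46.4267, V(4,3)=70.3889, V(4,4)=106.7186
(3,0): S=21.7176. Δ = (V_up−V_dn)/(S_up−S_dn) = (0.0000−0.0000)/(30.6219−20.1974) = 0.0000. V = [p*·0.0000 + (1−p*)·0.0000]/1.17 = 0.0000. B = V − Δ·S = 0.0000.
(3,1): S=32.9267. Δ = (V_up−V_dn)/(S_up−S_dn) = (46.4267−0.0000)/(46.4267−30.6219) = 2.9375. V = [p*·46.4267 + (1−p*)·0.0000]/1.17 = 19.8405. B = V − Δ·S = -76.8818.
(3,2): S=49.9212. Δ = (V_up−V_dn)/(S_up−S_dn) = (70.3889−46.4267)/(70.3889−46.4267) = 1.0000. V = [p*·70.3889 + (1−p*)·46.4267]/1.17 = 49.9212. B = V − Δ·S = 0.0000.
(3,3): S=75.6870. Δ = (V_up−V_dn)/(S_up−S_dn) = (106.7186−70.3889)/(106.7186−70.3889) = 1.0000. V = [p*·106.7186 + (1−p*)·70.3889]/1.17 = 75.6870. B = V − Δ·S = 0.0000.
(2,0): S=23.3523. Δ = (V_up−V_dn)/(S_up−S_dn) = (19.8405−0.0000)/(32.9267−21.7176) = 1.7700. V = [p*·19.8405 + (1−p*)·0.0000]/1.17 = 8.4788. B = V − Δ·S = -32.8555.
(2,1): S=35.4051. Δ = (V_up−V_dn)/(S_up−S_dn) = (49.9212−19.8405)/(49.9212−32.9267) = 1.7700. V = [p*·49.9212 + (1−p*)·19.8405]/1.17 = 29.8127. B = V − Δ·S = -32.8555.
(2,2): S=53.6787. Δ = (V_up−V_dn)/(S_up−S_dn) = (75.6870−49.9212)/(75.6870−49.9212) = 1.0000. V = [p*·75.6870 + (1−p*)·49.9212]/1.17 = 53.6787. B = V − Δ·S = 0.0000.
(1,0): S=25.1100. Δ = (V_up−V_dn)/(S_up−S_dn) = (29.8127−8.4788)/(35.4051−23.3523) = 1.7700. V = [p*·29.8127 + (1−p*)·8.4788]/1.17 = 16.3639. B = V − Δ·S = -28.0816.
(1,1): S=38.0700. Δ = (V_up−V_dn)/(S_up−S_dn) = (53.6787−29.8127)/(53.6787−35.4051) = 1.3060. V = [p*·53.6787 + (1−p*)·29.8127]/1.17 = 35.6801. B = V − Δ·S = -14.0408.
(0,0): S=27.0000. Δ = (V_up−V_dn)/(S_up−S_dn) = (35.6801−16.3639)/(38.0700−25.1100) = 1.4904. V = [p*·35.6801 + (1−p*)·16.3639]/1.17 = 22.2410. B = V − Δ·S = -18.0010.
Each (Δ,B) replicates both successor values, so the strategy is self-financing and V0 is arbitrage-free.

(0,0): Delta=1.4904 Bond=-18.0010
(1,0): Delta=1.7700 Bond=-28.0816
(1,1): Delta=1.3060 Bond=-14.0408
(2,0): Delta=1.7700 Bond=-32.8555
(2,1): Delta=1.7700 Bond=-32.8555
(2,2): Delta=1.0000 Bond=0.0000
(3,0): Delta=0.0000 Bond=0.0000
(3,1): Delta=2.9375 Bond=-76.8818
(3,2): Delta=1.0000 Bond=0.0000
(3,3): Delta=1.0000 Bond=0.0000
V0=22.2410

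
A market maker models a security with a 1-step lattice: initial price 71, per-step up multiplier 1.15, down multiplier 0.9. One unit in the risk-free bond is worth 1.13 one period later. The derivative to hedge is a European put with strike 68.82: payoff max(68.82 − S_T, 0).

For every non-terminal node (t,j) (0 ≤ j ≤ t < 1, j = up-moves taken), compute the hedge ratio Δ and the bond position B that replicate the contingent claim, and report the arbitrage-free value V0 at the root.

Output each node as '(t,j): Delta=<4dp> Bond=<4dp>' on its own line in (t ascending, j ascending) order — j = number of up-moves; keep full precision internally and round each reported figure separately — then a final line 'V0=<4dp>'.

Risk-neutral probability p* = (R−d)/(u−d) = (1.13−0.9)/(1.15−0.9) = 0.9200.
Terminal payoffs: V(1,0)=4.9200, V(1,1)=0.0000
  t=0,j=0: stock 71.0000 → up 81.6500 (V=0.0000), down 63.9000 (V=4.9200). Price 0.3483; hedge Δ=-0.2772, bond B=20.0283.
Each (Δ,B) replicates both successor values, so the strategy is self-financing and V0 is arbitrage-free.

(0,0): Delta=-0.2772 Bond=20.0283
V0=0.3483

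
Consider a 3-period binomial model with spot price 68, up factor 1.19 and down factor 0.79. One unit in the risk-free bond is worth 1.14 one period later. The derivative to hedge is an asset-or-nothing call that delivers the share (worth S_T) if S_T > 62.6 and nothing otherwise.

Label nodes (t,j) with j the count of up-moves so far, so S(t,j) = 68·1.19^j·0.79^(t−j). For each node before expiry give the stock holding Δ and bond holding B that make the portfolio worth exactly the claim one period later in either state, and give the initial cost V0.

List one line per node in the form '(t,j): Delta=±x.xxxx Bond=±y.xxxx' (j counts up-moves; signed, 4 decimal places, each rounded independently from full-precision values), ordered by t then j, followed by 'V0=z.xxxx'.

(0,0): Delta=1.3050 Bond=-22.1835
(1,0): Delta=2.7173 Bond=-101.1569
(1,1): Delta=1.1711 Bond=-14.4510
(2,0): Delta=0.0000 Bond=0.0000
(2,1): Delta=2.9750 Bond=-131.7929
(2,2): Delta=1.0000 Bond=0.0000
V0=66.5577

The replicating-portfolio and risk-neutral prices coincide; use p* = (1.14−0.79)/(1.19−0.79) = 0.8750 for the latter.
Payoff layer (t=3): V(3,0)=0.0000, V(3,1)=0.0000, V(3,2)=76.0729, V(3,3)=114.5908
Node (2,0) S=42.4388: V=(p*·0.0000+(1−p*)·0.0000)/1.14=0.0000; Δ=(0.0000−0.0000)/(50.5022−33.5267)=0.0000; B=V−Δ·S=0.0000
Node (2,1) S=63.9268: V=(p*·76.0729+(1−p*)·0.0000)/1.14=58.3893; Δ=(76.0729−0.0000)/(76.0729−50.5022)=2.9750; B=V−Δ·S=-131.7929
Node (2,2) S=96.2948: V=(p*·114.5908+(1−p*)·76.0729)/1.14=96.2948; Δ=(114.5908−76.0729)/(114.5908−76.0729)=1.0000; B=V−Δ·S=0.0000
Node (1,0) S=53.7200: V=(p*·58.3893+(1−p*)·0.0000)/1.14=44.8163; Δ=(58.3893−0.0000)/(63.9268−42.4388)=2.7173; B=V−Δ·S=-101.1569
Node (1,1) S=80.9200: V=(p*·96.2948+(1−p*)·58.3893)/1.14=80.3128; Δ=(96.2948−58.3893)/(96.2948−63.9268)=1.1711; B=V−Δ·S=-14.4510
Node (0,0) S=68.0000: V=(p*·80.3128+(1−p*)·44.8163)/1.14=66.5577; Δ=(80.3128−44.8163)/(80.9200−53.7200)=1.3050; B=V−Δ·S=-22.1835
The time-0 hedge costs 66.5577, which is the no-arbitrage price.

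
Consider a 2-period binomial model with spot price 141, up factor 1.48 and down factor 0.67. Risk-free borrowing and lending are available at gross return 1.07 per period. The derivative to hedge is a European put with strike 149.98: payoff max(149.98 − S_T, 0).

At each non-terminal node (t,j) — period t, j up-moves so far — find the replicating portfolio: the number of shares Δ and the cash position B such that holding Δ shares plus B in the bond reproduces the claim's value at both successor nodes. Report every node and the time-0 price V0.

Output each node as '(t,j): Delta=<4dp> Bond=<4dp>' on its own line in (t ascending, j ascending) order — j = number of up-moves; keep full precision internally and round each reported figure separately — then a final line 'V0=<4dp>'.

(0,0): Delta=-0.3580 Bond=74.3184
(1,0): Delta=-1.0000 Bond=140.1682
(1,1): Delta=-0.0601 Bond=17.3570
V0=23.8371

The replicating-portfolio and risk-neutral prices coincide; use p* = (1.07−0.67)/(1.48−0.67) = 0.4938 for the latter.
Terminal values V(2,·): V(2,0)=86.6851, V(2,1)=10.1644, V(2,2)=0.0000
  t=1,j=0: stock 94.4700 → up 139.8156 (V=10.1644), down 63.2949 (V=86.6851). Price 45.6982; hedge Δ=-1.0000, bond B=140.1682.
  t=1,j=1: stock 208.6800 → up 308.8464 (V=0.0000), down 139.8156 (V=10.1644). Price 4.8084; hedge Δ=-0.0601, bond B=17.3570.
  t=0,j=0: stock 141.0000 → up 208.6800 (V=4.8084), down 94.4700 (V=45.6982). Price 23.8371; hedge Δ=-0.3580, bond B=74.3184.
Check: Δ(0,0)·S0 + B(0,0) = 23.8371 = V0.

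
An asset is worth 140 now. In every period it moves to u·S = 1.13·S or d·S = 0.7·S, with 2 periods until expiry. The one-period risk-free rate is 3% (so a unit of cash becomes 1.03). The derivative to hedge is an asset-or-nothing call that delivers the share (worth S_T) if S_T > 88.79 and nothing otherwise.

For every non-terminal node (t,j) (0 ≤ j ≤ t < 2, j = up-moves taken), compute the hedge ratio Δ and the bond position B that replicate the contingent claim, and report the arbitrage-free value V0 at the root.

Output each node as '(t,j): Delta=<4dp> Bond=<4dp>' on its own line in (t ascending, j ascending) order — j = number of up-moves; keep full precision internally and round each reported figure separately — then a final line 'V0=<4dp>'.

(0,0): Delta=1.2573 Bond=-39.5177
(1,0): Delta=2.6279 Bond=-175.0237
(1,1): Delta=1.0000 Bond=0.0000
V0=136.5029

Since d<R<u, set p* = (R−d)/(u−d) = 0.7674; price each node as the discounted p*-expectation of its children.
Terminal values V(2,·): V(2,0)=0.0000, V(2,1)=110.7400, V(2,2)=178.7660
(1,0): S=98.0000. Δ = (V_up−V_dn)/(S_up−S_dn) = (110.7400−0.0000)/(110.7400−68.6000) = 2.6279. V = [p*·110.7400 + (1−p*)·0.0000]/1.03 = 82.5112. B = V − Δ·S = -175.0237.
(1,1): S=158.2000. Δ = (V_up−V_dn)/(S_up−S_dn) = (178.7660−110.7400)/(178.7660−110.7400) = 1.0000. V = [p*·178.7660 + (1−p*)·110.7400]/1.03 = 158.2000. B = V − Δ·S = 0.0000.
(0,0): S=140.0000. Δ = (V_up−V_dn)/(S_up−S_dn) = (158.2000−82.5112)/(158.2000−98.0000) = 1.2573. V = [p*·158.2000 + (1−p*)·82.5112]/1.03 = 136.5029. B = V − Δ·S = -39.5177.
Check: Δ(0,0)·S0 + B(0,0) = 136.5029 = V0.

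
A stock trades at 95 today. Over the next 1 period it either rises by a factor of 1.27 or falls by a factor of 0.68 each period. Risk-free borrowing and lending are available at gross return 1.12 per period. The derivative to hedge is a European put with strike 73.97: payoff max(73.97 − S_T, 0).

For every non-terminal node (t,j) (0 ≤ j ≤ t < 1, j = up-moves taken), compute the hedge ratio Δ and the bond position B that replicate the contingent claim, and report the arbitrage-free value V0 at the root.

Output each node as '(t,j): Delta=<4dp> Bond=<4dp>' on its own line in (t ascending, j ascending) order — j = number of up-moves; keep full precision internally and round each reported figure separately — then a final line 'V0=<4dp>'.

(0,0): Delta=-0.1672 Bond=18.0083
V0=2.1270

Since d<R<u, set p* = (R−d)/(u−d) = 0.7458; price each node as the discounted p*-expectation of its children.
At expiry t=1: V(1,0)=9.3700, V(1,1)=0.0000
  t=0,j=0: stock 95.0000 → up 120.6500 (V=0.0000), down 64.6000 (V=9.3700). Price 2.1270; hedge Δ=-0.1672, bond B=18.0083.
Root portfolio cost Δ·95+B reproduces V0=2.1270.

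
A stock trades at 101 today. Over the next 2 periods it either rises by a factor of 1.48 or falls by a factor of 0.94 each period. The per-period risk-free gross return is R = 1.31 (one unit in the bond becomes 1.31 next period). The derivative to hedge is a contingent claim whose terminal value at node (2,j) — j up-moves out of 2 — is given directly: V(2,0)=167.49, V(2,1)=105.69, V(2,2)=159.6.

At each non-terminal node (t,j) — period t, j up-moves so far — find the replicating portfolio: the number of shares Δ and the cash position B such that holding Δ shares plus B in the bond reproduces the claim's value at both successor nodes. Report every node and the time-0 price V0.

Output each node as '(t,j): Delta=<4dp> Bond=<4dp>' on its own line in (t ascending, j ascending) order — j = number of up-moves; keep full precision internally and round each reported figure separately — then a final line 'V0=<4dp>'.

(0,0): Delta=0.2447 Bond=55.1906
(1,0): Delta=-1.2054 Bond=209.9754
(1,1): Delta=0.6679 Bond=9.0433
V0=79.9047

Risk-neutral probability p* = (R−d)/(u−d) = (1.31−0.94)/(1.48−0.94) = 0.6852.
Terminal values V(2,·): V(2,0)=167.4900, V(2,1)=105.6900, V(2,2)=159.6000
Node (1,0) S=94.9400: V=(p*·105.6900+(1−p*)·167.4900)/1.31=95.5310; Δ=(105.6900−167.4900)/(140.5112−89.2436)=-1.2054; B=V−Δ·S=209.9754
Node (1,1) S=149.4800: V=(p*·159.6000+(1−p*)·105.6900)/1.31=108.8766; Δ=(159.6000−105.6900)/(221.2304−140.5112)=0.6679; B=V−Δ·S=9.0433
Node (0,0) S=101.0000: V=(p*·108.8766+(1−p*)·95.5310)/1.31=79.9047; Δ=(108.8766−95.5310)/(149.4800−94.9400)=0.2447; B=V−Δ·S=55.1906
Self-financing check: at every node Δ·S+B equals the discounted successor values.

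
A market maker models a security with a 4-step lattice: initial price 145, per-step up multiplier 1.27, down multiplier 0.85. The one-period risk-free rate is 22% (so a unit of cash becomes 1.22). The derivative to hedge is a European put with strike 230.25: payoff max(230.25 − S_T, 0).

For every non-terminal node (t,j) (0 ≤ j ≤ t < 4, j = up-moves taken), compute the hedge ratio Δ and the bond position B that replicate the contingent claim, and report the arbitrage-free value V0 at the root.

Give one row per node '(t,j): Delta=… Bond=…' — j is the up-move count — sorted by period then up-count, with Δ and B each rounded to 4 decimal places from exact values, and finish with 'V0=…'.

No-arbitrage ⇒ martingale measure with p* = (R−d)/(u−d) = 0.8810.
Payoff layer (t=4): V(4,0)=154.5591, V(4,1)=117.1589, V(4,2)=61.2786, V(4,3)=0.0000, V(4,4)=0.0000
(3,0): S=89.0481. Δ = (V_up−V_dn)/(S_up−S_dn) = (117.1589−154.5591)/(113.0911−75.6909) = -1.0000. V = [p*·117.1589 + (1−p*)·154.5591]/1.22 = 99.6814. B = V − Δ·S = 188.7295.
(3,1): S=133.0484. Δ = (V_up−V_dn)/(S_up−S_dn) = (61.2786−117.1589)/(168.9714−113.0911) = -1.0000. V = [p*·61.2786 + (1−p*)·117.1589]/1.22 = 55.6811. B = V − Δ·S = 188.7295.
(3,2): S=198.7899. Δ = (V_up−V_dn)/(S_up−S_dn) = (0.0000−61.2786)/(252.4632−168.9714) = -0.7339. V = [p*·0.0000 + (1−p*)·61.2786]/1.22 = 5.9796. B = V − Δ·S = 151.8809.
(3,3): S=297.0155. Δ = (V_up−V_dn)/(S_up−S_dn) = (0.0000−0.0000)/(377.2097−252.4632) = 0.0000. V = [p*·0.0000 + (1−p*)·0.0000]/1.22 = 0.0000. B = V − Δ·S = 0.0000.
(2,0): S=104.7625. Δ = (V_up−V_dn)/(S_up−S_dn) = (55.6811−99.6814)/(133.0484−89.0481) = -1.0000. V = [p*·55.6811 + (1−p*)·99.6814]/1.22 = 49.9338. B = V − Δ·S = 154.6963.
(2,1): S=156.5275. Δ = (V_up−V_dn)/(S_up−S_dn) = (5.9796−55.6811)/(198.7899−133.0484) = -0.7560. V = [p*·5.9796 + (1−p*)·55.6811]/1.22 = 9.7512. B = V − Δ·S = 128.0882.
(2,2): S=233.8705. Δ = (V_up−V_dn)/(S_up−S_dn) = (0.0000−5.9796)/(297.0155−198.7899) = -0.0609. V = [p*·0.0000 + (1−p*)·5.9796]/1.22 = 0.5835. B = V − Δ·S = 14.8205.
(1,0): S=123.2500. Δ = (V_up−V_dn)/(S_up−S_dn) = (9.7512−49.9338)/(156.5275−104.7625) = -0.7763. V = [p*·9.7512 + (1−p*)·49.9338]/1.22 = 11.9138. B = V − Δ·S = 107.5868.
(1,1): S=184.1500. Δ = (V_up−V_dn)/(S_up−S_dn) = (0.5835−9.7512)/(233.8705−156.5275) = -0.1185. V = [p*·0.5835 + (1−p*)·9.7512]/1.22 = 1.3728. B = V − Δ·S = 23.2006.
(0,0): S=145.0000. Δ = (V_up−V_dn)/(S_up−S_dn) = (1.3728−11.9138)/(184.1500−123.2500) = -0.1731. V = [p*·1.3728 + (1−p*)·11.9138]/1.22 = 2.1539. B = V − Δ·S = 27.2513.
The time-0 hedge costs 2.1539, which is the no-arbitrage price.

(0,0): Delta=-0.1731 Bond=27.2513
(1,0): Delta=-0.7763 Bond=107.5868
(1,1): Delta=-0.1185 Bond=23.2006
(2,0): Delta=-1.0000 Bond=154.6963
(2,1): Delta=-0.7560 Bond=128.0882
(2,2): Delta=-0.0609 Bond=14.8205
(3,0): Delta=-1.0000 Bond=188.7295
(3,1): Delta=-1.0000 Bond=188.7295
(3,2): Delta=-0.7339 Bond=151.8809
(3,3): Delta=0.0000 Bond=0.0000
V0=2.1539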